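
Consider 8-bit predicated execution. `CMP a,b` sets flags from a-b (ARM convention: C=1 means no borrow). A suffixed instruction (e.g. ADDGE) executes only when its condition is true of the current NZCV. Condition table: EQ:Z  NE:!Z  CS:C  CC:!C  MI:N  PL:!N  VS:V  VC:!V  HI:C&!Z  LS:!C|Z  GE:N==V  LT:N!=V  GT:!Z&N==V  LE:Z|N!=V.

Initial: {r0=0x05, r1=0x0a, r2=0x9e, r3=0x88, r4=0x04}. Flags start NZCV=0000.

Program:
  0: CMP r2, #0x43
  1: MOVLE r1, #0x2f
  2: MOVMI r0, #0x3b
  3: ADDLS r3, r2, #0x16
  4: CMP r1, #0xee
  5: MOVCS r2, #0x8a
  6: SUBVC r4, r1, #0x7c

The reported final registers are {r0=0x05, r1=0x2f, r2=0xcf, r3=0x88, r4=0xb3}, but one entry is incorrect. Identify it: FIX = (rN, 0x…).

[0] flags=0011 → (cmp)
[1] flags=0011 LE?T → r1=0x2f
[2] flags=0011 MI?F → skip
[3] flags=0011 LS?F → skip
[4] flags=0000 → (cmp)
[5] flags=0000 CS?F → skip
[6] flags=0000 VC?T → r4=0xb3

FIX = (r2, 0x9e)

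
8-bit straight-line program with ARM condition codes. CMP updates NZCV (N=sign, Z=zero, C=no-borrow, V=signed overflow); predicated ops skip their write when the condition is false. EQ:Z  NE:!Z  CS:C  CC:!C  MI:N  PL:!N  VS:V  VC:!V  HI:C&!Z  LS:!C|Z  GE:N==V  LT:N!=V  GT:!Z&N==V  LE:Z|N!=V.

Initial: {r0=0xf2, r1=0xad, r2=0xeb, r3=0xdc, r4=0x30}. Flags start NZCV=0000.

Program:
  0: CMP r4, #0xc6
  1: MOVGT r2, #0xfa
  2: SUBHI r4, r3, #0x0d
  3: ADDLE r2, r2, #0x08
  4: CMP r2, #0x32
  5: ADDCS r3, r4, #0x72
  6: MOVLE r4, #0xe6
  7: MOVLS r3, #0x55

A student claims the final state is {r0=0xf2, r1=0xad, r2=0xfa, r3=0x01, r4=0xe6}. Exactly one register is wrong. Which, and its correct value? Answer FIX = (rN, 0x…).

FIX = (r3, 0xa2)

[0] flags=0000 → (cmp)
[1] flags=0000 GT?T → r2=0xfa
[2] flags=0000 HI?F → skip
[3] flags=0000 LE?F → skip
[4] flags=1010 → (cmp)
[5] flags=1010 CS?T → r3=0xa2
[6] flags=1010 LE?T → r4=0xe6
[7] flags=1010 LS?F → skip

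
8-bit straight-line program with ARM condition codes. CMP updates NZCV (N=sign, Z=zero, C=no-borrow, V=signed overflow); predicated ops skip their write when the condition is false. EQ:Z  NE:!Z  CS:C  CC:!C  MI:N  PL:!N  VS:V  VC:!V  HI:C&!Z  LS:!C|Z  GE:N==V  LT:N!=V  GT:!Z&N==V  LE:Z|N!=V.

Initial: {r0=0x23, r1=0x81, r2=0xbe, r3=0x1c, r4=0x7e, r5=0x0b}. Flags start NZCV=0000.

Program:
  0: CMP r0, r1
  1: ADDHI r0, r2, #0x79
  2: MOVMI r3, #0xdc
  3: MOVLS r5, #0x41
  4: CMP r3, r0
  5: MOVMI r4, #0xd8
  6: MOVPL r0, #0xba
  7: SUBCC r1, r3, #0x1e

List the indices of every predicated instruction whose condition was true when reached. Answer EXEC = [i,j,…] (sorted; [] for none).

0: ✓ CMP  NZCV=1001
1: · ADDHI
2: ✓ MOVMI  r3←0xdc
3: ✓ MOVLS  r5←0x41
4: ✓ CMP  NZCV=1010
5: ✓ MOVMI  r4←0xd8
6: · MOVPL
7: · SUBCC

EXEC = [2,3,5]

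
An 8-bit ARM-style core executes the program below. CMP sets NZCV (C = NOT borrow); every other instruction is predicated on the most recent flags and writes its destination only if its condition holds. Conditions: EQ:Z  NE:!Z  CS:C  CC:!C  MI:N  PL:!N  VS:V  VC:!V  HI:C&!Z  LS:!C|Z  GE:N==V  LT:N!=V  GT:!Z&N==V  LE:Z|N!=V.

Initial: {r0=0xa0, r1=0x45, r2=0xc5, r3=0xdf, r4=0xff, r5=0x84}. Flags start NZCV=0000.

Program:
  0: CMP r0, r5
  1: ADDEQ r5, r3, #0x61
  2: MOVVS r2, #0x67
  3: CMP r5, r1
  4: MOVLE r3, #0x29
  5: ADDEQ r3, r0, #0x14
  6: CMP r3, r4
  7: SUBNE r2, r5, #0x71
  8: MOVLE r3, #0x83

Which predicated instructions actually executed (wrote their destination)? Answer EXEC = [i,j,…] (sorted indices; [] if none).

EXEC = [4,7]

0: ✓ CMP  NZCV=0010
1: · ADDEQ
2: · MOVVS
3: ✓ CMP  NZCV=0011
4: ✓ MOVLE  r3←0x29
5: · ADDEQ
6: ✓ CMP  NZCV=0000
7: ✓ SUBNE  r2←0x13
8: · MOVLE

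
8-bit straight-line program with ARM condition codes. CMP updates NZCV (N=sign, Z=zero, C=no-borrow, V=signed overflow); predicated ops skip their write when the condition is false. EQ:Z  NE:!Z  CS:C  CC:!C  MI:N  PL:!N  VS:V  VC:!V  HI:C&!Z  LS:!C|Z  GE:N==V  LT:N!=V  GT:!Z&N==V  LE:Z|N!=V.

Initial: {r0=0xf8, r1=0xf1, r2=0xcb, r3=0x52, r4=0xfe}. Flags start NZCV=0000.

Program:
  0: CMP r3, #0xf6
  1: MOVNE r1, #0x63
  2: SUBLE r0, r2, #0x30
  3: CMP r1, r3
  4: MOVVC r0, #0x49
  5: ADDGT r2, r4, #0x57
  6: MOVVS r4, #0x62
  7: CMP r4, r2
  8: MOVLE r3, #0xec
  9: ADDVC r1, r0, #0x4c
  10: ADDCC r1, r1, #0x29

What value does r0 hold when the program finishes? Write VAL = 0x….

VAL = 0x49

0: ✓ CMP  NZCV=0000
1: ✓ MOVNE  r1←0x63
2: · SUBLE
3: ✓ CMP  NZCV=0010
4: ✓ MOVVC  r0←0x49
5: ✓ ADDGT  r2←0x55
6: · MOVVS
7: ✓ CMP  NZCV=1010
8: ✓ MOVLE  r3←0xec
9: ✓ ADDVC  r1←0x95
10: · ADDCC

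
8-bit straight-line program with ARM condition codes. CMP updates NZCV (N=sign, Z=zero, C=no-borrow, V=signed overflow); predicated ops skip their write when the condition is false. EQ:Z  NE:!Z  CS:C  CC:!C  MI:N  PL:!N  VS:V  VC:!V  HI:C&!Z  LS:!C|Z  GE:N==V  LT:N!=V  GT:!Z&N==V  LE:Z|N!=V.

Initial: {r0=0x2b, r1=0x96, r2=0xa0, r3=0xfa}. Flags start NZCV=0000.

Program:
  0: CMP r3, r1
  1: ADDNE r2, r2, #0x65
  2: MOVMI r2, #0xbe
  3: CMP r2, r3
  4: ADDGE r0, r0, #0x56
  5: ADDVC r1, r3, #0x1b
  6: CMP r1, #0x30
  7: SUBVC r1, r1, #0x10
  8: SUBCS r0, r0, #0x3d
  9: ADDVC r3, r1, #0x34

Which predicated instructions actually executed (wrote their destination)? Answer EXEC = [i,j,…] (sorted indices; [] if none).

EXEC = [1,4,5,7,9]

[0] flags=0010 → (cmp)
[1] flags=0010 NE?T → r2=0x05
[2] flags=0010 MI?F → skip
[3] flags=0000 → (cmp)
[4] flags=0000 GE?T → r0=0x81
[5] flags=0000 VC?T → r1=0x15
[6] flags=1000 → (cmp)
[7] flags=1000 VC?T → r1=0x05
[8] flags=1000 CS?F → skip
[9] flags=1000 VC?T → r3=0x39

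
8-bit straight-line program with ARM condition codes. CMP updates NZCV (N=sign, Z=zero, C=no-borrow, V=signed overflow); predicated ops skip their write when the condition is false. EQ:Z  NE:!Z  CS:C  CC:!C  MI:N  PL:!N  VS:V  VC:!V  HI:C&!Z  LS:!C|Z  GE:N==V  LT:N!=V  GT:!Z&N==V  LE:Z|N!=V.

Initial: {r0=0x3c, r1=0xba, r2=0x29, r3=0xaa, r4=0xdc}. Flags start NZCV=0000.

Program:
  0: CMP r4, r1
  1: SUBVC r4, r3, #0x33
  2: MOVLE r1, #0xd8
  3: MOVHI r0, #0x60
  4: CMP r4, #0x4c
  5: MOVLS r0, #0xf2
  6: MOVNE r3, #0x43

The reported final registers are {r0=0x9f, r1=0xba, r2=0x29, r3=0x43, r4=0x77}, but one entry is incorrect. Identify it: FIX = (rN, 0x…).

FIX = (r0, 0x60)

0: ✓ CMP  NZCV=0010
1: ✓ SUBVC  r4←0x77
2: · MOVLE
3: ✓ MOVHI  r0←0x60
4: ✓ CMP  NZCV=0010
5: · MOVLS
6: ✓ MOVNE  r3←0x43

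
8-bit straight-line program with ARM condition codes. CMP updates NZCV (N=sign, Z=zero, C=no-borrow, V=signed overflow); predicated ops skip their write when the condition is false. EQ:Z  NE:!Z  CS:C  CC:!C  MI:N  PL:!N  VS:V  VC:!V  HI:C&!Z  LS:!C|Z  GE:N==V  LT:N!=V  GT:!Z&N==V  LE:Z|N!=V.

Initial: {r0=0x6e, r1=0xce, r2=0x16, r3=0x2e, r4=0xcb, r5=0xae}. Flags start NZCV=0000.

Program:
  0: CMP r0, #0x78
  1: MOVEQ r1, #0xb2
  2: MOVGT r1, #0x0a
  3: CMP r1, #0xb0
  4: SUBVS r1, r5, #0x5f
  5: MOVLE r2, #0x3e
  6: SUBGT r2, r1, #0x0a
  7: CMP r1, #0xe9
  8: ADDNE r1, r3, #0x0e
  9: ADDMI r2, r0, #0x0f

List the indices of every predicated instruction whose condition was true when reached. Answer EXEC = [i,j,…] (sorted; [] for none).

[0] flags=1000 → (cmp)
[1] flags=1000 EQ?F → skip
[2] flags=1000 GT?F → skip
[3] flags=0010 → (cmp)
[4] flags=0010 VS?F → skip
[5] flags=0010 LE?F → skip
[6] flags=0010 GT?T → r2=0xc4
[7] flags=1000 → (cmp)
[8] flags=1000 NE?T → r1=0x3c
[9] flags=1000 MI?T → r2=0x7d

EXEC = [6,8,9]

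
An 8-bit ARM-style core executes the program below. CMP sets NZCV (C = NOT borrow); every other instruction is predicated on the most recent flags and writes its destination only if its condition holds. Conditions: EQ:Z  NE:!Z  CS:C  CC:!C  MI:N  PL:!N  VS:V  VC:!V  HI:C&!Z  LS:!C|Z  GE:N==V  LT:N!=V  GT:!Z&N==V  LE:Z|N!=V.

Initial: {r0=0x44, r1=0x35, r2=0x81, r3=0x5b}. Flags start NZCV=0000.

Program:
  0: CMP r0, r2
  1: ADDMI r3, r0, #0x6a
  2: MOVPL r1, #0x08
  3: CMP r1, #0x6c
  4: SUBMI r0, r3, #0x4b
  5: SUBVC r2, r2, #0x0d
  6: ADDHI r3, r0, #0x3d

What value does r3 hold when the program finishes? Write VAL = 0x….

VAL = 0xae

[0] flags=1001 → (cmp)
[1] flags=1001 MI?T → r3=0xae
[2] flags=1001 PL?F → skip
[3] flags=1000 → (cmp)
[4] flags=1000 MI?T → r0=0x63
[5] flags=1000 VC?T → r2=0x74
[6] flags=1000 HI?F → skip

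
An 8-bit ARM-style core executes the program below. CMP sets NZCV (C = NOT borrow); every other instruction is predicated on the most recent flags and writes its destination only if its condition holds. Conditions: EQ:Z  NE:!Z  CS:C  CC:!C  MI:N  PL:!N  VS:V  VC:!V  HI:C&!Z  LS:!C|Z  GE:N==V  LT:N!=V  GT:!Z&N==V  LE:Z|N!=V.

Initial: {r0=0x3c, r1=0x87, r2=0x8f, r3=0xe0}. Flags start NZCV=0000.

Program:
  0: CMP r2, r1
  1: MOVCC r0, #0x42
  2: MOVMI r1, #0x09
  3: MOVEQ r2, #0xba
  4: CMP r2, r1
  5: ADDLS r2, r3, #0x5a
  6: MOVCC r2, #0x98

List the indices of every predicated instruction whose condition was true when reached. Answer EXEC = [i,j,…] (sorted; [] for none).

EXEC = []

[0] flags=0010 → (cmp)
[1] flags=0010 CC?F → skip
[2] flags=0010 MI?F → skip
[3] flags=0010 EQ?F → skip
[4] flags=0010 → (cmp)
[5] flags=0010 LS?F → skip
[6] flags=0010 CC?F → skip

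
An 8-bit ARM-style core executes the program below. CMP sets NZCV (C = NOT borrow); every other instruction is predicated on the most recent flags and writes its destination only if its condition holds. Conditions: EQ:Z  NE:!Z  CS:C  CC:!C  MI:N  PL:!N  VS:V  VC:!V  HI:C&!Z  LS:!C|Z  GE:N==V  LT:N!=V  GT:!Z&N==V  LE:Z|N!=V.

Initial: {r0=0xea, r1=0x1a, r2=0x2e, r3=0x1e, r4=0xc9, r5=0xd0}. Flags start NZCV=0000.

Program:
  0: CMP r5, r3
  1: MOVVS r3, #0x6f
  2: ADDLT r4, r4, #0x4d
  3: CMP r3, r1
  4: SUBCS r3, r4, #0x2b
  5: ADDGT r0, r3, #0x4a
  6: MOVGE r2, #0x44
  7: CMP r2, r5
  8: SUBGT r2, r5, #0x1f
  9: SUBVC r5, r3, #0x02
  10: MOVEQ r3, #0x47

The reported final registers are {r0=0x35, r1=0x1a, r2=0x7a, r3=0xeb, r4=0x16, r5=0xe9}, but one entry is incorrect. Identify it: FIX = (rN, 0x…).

FIX = (r2, 0xb1)

0: ✓ CMP  NZCV=1010
1: · MOVVS
2: ✓ ADDLT  r4←0x16
3: ✓ CMP  NZCV=0010
4: ✓ SUBCS  r3←0xeb
5: ✓ ADDGT  r0←0x35
6: ✓ MOVGE  r2←0x44
7: ✓ CMP  NZCV=0000
8: ✓ SUBGT  r2←0xb1
9: ✓ SUBVC  r5←0xe9
10: · MOVEQ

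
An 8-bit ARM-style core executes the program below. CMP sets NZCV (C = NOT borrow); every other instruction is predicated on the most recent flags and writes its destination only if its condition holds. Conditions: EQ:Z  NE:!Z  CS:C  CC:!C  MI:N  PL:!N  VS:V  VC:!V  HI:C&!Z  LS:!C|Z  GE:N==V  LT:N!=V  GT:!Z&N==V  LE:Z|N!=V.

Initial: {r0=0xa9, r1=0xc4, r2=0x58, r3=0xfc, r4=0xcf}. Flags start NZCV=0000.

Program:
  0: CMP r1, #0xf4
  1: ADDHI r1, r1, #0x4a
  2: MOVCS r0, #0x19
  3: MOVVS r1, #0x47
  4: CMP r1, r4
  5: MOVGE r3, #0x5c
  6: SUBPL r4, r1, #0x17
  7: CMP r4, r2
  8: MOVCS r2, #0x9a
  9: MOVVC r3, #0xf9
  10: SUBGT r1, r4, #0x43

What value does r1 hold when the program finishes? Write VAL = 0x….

[0] flags=1000 → (cmp)
[1] flags=1000 HI?F → skip
[2] flags=1000 CS?F → skip
[3] flags=1000 VS?F → skip
[4] flags=1000 → (cmp)
[5] flags=1000 GE?F → skip
[6] flags=1000 PL?F → skip
[7] flags=0011 → (cmp)
[8] flags=0011 CS?T → r2=0x9a
[9] flags=0011 VC?F → skip
[10] flags=0011 GT?F → skip

VAL = 0xc4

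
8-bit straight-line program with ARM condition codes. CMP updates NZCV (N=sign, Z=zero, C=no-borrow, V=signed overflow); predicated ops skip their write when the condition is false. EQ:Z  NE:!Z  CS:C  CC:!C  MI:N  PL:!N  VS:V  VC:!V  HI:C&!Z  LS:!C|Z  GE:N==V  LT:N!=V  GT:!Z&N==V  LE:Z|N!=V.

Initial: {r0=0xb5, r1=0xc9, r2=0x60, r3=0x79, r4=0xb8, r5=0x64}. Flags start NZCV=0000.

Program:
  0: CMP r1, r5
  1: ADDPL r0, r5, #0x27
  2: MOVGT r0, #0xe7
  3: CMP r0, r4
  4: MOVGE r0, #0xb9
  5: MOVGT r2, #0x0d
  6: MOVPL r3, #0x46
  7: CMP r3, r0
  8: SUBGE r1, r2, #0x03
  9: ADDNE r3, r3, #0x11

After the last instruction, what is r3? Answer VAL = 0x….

0: ✓ CMP  NZCV=0011
1: ✓ ADDPL  r0←0x8b
2: · MOVGT
3: ✓ CMP  NZCV=1000
4: · MOVGE
5: · MOVGT
6: · MOVPL
7: ✓ CMP  NZCV=1001
8: ✓ SUBGE  r1←0x5d
9: ✓ ADDNE  r3←0x8a

VAL = 0x8a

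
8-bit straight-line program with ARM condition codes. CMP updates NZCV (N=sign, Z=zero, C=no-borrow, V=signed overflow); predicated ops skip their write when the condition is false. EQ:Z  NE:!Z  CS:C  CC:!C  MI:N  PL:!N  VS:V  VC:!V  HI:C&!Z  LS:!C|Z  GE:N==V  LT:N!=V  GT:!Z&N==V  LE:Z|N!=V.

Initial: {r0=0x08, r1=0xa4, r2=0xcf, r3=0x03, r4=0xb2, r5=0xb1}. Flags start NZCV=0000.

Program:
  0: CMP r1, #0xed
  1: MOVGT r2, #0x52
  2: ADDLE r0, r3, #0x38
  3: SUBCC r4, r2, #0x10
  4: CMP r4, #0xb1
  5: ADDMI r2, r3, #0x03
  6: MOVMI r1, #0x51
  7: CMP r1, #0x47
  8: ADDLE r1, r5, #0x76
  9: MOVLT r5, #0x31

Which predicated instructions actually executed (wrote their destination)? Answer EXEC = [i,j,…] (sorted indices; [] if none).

0: ✓ CMP  NZCV=1000
1: · MOVGT
2: ✓ ADDLE  r0←0x3b
3: ✓ SUBCC  r4←0xbf
4: ✓ CMP  NZCV=0010
5: · ADDMI
6: · MOVMI
7: ✓ CMP  NZCV=0011
8: ✓ ADDLE  r1←0x27
9: ✓ MOVLT  r5←0x31

EXEC = [2,3,8,9]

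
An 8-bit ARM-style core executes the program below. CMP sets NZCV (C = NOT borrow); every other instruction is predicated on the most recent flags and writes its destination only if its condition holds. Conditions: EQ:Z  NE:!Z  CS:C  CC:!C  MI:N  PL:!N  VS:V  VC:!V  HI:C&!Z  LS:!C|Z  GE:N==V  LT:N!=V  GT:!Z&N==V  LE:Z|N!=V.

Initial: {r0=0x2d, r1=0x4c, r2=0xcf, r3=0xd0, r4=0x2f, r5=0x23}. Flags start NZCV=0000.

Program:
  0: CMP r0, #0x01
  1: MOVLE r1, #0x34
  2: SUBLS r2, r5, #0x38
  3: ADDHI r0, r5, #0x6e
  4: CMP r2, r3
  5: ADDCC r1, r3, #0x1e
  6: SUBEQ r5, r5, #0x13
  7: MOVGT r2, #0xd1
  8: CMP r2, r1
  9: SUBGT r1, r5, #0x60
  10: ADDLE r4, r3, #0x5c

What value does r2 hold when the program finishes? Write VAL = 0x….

VAL = 0xcf

[0] flags=0010 → (cmp)
[1] flags=0010 LE?F → skip
[2] flags=0010 LS?F → skip
[3] flags=0010 HI?T → r0=0x91
[4] flags=1000 → (cmp)
[5] flags=1000 CC?T → r1=0xee
[6] flags=1000 EQ?F → skip
[7] flags=1000 GT?F → skip
[8] flags=1000 → (cmp)
[9] flags=1000 GT?F → skip
[10] flags=1000 LE?T → r4=0x2c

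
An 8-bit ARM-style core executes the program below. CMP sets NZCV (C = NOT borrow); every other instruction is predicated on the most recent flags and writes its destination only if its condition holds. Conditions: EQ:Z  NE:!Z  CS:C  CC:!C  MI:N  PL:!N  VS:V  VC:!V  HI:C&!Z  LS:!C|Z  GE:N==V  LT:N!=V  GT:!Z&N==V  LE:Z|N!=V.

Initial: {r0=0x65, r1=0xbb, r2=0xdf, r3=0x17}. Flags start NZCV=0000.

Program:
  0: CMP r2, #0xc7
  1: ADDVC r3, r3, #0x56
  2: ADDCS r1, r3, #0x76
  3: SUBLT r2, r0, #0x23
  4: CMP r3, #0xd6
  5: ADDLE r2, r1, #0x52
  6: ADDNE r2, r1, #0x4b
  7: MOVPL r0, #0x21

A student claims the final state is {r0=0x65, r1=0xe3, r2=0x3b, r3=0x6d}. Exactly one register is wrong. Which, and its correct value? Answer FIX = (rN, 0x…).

[0] flags=0010 → (cmp)
[1] flags=0010 VC?T → r3=0x6d
[2] flags=0010 CS?T → r1=0xe3
[3] flags=0010 LT?F → skip
[4] flags=1001 → (cmp)
[5] flags=1001 LE?F → skip
[6] flags=1001 NE?T → r2=0x2e
[7] flags=1001 PL?F → skip

FIX = (r2, 0x2e)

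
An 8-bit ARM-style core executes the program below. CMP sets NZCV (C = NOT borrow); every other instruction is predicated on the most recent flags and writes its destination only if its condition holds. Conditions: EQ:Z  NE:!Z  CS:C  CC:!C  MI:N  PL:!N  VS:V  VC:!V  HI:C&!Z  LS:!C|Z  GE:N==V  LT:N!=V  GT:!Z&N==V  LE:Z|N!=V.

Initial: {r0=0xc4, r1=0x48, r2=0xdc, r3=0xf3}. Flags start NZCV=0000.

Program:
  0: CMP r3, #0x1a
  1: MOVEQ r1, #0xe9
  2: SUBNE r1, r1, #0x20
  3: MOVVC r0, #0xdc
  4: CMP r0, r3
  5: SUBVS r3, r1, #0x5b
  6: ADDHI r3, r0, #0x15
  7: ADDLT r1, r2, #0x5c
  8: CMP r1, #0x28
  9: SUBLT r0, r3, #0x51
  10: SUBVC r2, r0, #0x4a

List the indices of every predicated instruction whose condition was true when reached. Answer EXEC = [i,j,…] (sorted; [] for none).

[0] flags=1010 → (cmp)
[1] flags=1010 EQ?F → skip
[2] flags=1010 NE?T → r1=0x28
[3] flags=1010 VC?T → r0=0xdc
[4] flags=1000 → (cmp)
[5] flags=1000 VS?F → skip
[6] flags=1000 HI?F → skip
[7] flags=1000 LT?T → r1=0x38
[8] flags=0010 → (cmp)
[9] flags=0010 LT?F → skip
[10] flags=0010 VC?T → r2=0x92

EXEC = [2,3,7,10]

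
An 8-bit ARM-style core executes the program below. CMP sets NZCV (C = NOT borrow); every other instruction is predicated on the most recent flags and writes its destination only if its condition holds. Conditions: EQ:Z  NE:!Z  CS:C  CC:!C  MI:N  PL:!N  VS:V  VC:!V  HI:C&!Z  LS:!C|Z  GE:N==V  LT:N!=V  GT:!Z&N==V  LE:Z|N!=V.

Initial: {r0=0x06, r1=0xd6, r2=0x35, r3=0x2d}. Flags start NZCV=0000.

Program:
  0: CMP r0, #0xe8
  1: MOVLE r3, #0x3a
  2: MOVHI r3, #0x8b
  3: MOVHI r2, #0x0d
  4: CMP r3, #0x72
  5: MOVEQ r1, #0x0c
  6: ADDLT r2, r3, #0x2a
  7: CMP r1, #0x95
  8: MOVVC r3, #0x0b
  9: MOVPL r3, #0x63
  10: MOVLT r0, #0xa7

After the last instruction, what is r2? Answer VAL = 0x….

0: ✓ CMP  NZCV=0000
1: · MOVLE
2: · MOVHI
3: · MOVHI
4: ✓ CMP  NZCV=1000
5: · MOVEQ
6: ✓ ADDLT  r2←0x57
7: ✓ CMP  NZCV=0010
8: ✓ MOVVC  r3←0x0b
9: ✓ MOVPL  r3←0x63
10: · MOVLT

VAL = 0x57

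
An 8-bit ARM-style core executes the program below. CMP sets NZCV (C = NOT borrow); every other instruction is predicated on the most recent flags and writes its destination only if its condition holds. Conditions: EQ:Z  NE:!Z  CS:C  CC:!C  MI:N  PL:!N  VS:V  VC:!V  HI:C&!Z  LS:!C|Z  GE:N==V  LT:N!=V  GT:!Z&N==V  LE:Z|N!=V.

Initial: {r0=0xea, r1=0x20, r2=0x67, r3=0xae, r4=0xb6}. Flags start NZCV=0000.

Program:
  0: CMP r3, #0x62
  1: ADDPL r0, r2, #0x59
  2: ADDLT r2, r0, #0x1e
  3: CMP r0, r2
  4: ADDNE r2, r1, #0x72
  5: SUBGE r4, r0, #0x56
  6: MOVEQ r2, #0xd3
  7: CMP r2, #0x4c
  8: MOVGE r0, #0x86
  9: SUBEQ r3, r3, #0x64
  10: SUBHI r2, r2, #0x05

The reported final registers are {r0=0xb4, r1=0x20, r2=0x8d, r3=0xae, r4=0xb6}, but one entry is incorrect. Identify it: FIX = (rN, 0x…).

FIX = (r0, 0xc0)

0: ✓ CMP  NZCV=0011
1: ✓ ADDPL  r0←0xc0
2: ✓ ADDLT  r2←0xde
3: ✓ CMP  NZCV=1000
4: ✓ ADDNE  r2←0x92
5: · SUBGE
6: · MOVEQ
7: ✓ CMP  NZCV=0011
8: · MOVGE
9: · SUBEQ
10: ✓ SUBHI  r2←0x8d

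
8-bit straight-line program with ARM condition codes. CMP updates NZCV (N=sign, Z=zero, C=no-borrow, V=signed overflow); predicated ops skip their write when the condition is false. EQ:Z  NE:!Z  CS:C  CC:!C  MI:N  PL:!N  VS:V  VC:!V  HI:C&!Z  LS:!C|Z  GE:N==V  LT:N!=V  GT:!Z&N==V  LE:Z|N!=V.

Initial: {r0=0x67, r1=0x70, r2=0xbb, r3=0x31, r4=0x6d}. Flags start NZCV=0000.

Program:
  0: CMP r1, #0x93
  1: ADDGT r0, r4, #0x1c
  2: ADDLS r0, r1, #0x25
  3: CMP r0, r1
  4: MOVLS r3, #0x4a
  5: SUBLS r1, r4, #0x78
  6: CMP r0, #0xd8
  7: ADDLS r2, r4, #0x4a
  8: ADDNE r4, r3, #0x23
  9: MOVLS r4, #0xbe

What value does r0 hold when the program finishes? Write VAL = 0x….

[0] flags=1001 → (cmp)
[1] flags=1001 GT?T → r0=0x89
[2] flags=1001 LS?T → r0=0x95
[3] flags=0011 → (cmp)
[4] flags=0011 LS?F → skip
[5] flags=0011 LS?F → skip
[6] flags=1000 → (cmp)
[7] flags=1000 LS?T → r2=0xb7
[8] flags=1000 NE?T → r4=0x54
[9] flags=1000 LS?T → r4=0xbe

VAL = 0x95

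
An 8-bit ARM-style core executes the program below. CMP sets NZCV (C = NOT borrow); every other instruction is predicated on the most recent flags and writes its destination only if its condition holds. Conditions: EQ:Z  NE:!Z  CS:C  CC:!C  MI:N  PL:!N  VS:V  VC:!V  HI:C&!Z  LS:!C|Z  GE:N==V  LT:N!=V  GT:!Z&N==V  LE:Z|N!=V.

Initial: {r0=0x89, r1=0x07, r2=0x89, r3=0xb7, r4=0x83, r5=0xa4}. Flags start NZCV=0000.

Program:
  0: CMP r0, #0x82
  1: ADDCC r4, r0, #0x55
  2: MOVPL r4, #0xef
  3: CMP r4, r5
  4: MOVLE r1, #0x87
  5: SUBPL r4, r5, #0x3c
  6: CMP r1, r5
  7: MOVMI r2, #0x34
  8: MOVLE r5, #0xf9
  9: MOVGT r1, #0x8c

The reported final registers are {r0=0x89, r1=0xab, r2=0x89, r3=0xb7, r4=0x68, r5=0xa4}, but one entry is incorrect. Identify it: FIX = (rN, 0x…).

[0] flags=0010 → (cmp)
[1] flags=0010 CC?F → skip
[2] flags=0010 PL?T → r4=0xef
[3] flags=0010 → (cmp)
[4] flags=0010 LE?F → skip
[5] flags=0010 PL?T → r4=0x68
[6] flags=0000 → (cmp)
[7] flags=0000 MI?F → skip
[8] flags=0000 LE?F → skip
[9] flags=0000 GT?T → r1=0x8c

FIX = (r1, 0x8c)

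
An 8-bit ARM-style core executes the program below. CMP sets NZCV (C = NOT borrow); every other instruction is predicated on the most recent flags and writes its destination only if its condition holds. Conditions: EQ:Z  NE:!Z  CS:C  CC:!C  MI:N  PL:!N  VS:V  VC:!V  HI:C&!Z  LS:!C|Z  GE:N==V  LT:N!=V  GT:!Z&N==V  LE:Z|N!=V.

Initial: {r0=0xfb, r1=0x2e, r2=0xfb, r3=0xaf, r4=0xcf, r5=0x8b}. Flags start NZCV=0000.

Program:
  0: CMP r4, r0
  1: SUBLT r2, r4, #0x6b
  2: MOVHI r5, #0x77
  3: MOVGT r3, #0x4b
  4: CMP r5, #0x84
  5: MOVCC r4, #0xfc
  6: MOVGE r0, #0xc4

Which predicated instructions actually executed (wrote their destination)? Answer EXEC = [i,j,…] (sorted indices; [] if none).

EXEC = [1,6]

0: ✓ CMP  NZCV=1000
1: ✓ SUBLT  r2←0x64
2: · MOVHI
3: · MOVGT
4: ✓ CMP  NZCV=0010
5: · MOVCC
6: ✓ MOVGE  r0←0xc4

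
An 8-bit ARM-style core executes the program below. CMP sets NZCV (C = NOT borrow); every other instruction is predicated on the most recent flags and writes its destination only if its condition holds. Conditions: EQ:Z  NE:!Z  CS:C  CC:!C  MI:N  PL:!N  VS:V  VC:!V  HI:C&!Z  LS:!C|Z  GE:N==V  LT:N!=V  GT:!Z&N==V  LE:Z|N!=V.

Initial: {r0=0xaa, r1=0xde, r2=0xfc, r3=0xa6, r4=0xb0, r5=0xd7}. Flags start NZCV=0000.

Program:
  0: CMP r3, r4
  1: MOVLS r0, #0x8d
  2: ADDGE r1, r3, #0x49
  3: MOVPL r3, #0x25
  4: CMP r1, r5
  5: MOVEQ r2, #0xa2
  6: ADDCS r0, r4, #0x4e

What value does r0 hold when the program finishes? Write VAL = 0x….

[0] flags=1000 → (cmp)
[1] flags=1000 LS?T → r0=0x8d
[2] flags=1000 GE?F → skip
[3] flags=1000 PL?F → skip
[4] flags=0010 → (cmp)
[5] flags=0010 EQ?F → skip
[6] flags=0010 CS?T → r0=0xfe

VAL = 0xfe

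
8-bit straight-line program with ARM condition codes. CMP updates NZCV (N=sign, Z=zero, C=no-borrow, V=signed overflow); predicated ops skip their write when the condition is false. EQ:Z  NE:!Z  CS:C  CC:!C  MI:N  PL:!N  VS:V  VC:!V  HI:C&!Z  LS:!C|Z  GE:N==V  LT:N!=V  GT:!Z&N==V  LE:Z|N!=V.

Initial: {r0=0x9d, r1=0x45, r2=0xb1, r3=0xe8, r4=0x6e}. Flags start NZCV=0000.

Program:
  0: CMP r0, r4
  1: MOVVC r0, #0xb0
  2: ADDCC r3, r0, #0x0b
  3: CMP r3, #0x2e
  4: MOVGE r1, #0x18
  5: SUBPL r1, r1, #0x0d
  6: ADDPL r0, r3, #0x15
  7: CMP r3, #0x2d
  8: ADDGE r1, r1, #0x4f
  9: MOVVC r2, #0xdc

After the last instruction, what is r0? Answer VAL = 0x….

VAL = 0x9d

[0] flags=0011 → (cmp)
[1] flags=0011 VC?F → skip
[2] flags=0011 CC?F → skip
[3] flags=1010 → (cmp)
[4] flags=1010 GE?F → skip
[5] flags=1010 PL?F → skip
[6] flags=1010 PL?F → skip
[7] flags=1010 → (cmp)
[8] flags=1010 GE?F → skip
[9] flags=1010 VC?T → r2=0xdc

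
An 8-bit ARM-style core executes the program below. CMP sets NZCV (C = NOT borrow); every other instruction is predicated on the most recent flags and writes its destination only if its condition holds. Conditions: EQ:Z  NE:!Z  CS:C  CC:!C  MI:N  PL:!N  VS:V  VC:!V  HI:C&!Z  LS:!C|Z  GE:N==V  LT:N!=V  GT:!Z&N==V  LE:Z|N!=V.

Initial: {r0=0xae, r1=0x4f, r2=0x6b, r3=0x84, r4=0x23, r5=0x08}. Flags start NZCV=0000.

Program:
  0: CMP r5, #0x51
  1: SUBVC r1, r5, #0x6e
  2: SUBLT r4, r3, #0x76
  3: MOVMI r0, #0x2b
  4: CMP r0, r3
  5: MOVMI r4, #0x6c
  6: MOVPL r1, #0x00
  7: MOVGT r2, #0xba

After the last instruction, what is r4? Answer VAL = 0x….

[0] flags=1000 → (cmp)
[1] flags=1000 VC?T → r1=0x9a
[2] flags=1000 LT?T → r4=0x0e
[3] flags=1000 MI?T → r0=0x2b
[4] flags=1001 → (cmp)
[5] flags=1001 MI?T → r4=0x6c
[6] flags=1001 PL?F → skip
[7] flags=1001 GT?T → r2=0xba

VAL = 0x6c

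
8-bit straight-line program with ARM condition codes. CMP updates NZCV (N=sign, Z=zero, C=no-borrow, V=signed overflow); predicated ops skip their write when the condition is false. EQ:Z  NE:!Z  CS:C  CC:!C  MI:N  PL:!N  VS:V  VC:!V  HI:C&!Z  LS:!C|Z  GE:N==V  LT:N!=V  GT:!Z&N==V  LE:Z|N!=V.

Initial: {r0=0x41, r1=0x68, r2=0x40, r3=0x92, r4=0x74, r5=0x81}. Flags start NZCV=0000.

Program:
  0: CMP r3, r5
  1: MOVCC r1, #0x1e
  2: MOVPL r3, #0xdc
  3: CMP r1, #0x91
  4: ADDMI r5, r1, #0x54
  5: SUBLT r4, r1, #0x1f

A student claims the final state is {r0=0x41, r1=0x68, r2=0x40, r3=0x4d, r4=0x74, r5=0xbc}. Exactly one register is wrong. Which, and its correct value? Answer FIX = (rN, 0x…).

0: ✓ CMP  NZCV=0010
1: · MOVCC
2: ✓ MOVPL  r3←0xdc
3: ✓ CMP  NZCV=1001
4: ✓ ADDMI  r5←0xbc
5: · SUBLT

FIX = (r3, 0xdc)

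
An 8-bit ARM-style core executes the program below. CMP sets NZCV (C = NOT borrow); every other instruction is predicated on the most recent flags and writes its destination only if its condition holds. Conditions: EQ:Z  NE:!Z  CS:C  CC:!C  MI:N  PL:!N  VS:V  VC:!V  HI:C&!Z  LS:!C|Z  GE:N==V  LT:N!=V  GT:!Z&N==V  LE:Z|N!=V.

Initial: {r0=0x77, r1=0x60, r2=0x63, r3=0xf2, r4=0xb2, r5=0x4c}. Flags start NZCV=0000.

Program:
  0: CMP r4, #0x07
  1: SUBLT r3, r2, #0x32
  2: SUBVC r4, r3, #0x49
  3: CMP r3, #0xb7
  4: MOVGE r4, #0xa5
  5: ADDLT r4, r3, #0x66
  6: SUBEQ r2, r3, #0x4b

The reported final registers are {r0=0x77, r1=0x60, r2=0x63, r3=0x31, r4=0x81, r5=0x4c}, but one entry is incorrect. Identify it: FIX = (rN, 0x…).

FIX = (r4, 0xa5)

0: ✓ CMP  NZCV=1010
1: ✓ SUBLT  r3←0x31
2: ✓ SUBVC  r4←0xe8
3: ✓ CMP  NZCV=0000
4: ✓ MOVGE  r4←0xa5
5: · ADDLT
6: · SUBEQ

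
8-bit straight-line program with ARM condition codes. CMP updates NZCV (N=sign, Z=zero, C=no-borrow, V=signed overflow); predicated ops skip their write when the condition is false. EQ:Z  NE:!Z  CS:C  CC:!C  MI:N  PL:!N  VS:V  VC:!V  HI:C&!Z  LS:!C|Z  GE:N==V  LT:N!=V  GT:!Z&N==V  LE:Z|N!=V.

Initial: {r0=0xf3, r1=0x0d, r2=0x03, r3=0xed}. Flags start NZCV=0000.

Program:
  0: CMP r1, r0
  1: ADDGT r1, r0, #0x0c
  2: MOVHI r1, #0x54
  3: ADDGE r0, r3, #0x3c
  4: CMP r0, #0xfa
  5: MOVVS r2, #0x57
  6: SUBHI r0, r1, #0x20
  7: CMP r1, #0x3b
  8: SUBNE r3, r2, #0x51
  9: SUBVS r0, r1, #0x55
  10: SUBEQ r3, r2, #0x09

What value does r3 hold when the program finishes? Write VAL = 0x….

[0] flags=0000 → (cmp)
[1] flags=0000 GT?T → r1=0xff
[2] flags=0000 HI?F → skip
[3] flags=0000 GE?T → r0=0x29
[4] flags=0000 → (cmp)
[5] flags=0000 VS?F → skip
[6] flags=0000 HI?F → skip
[7] flags=1010 → (cmp)
[8] flags=1010 NE?T → r3=0xb2
[9] flags=1010 VS?F → skip
[10] flags=1010 EQ?F → skip

VAL = 0xb2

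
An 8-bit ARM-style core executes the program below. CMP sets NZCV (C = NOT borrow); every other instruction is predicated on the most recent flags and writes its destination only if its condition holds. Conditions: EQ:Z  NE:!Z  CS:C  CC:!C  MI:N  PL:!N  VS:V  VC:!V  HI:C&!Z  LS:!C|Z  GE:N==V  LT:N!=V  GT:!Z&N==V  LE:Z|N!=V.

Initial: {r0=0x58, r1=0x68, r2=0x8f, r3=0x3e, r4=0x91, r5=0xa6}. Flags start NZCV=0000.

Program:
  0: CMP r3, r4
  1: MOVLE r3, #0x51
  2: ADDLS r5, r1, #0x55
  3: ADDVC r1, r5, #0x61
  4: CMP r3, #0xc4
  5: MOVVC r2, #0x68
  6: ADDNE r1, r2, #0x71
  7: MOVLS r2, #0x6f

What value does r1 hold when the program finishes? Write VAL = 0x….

VAL = 0xd9

0: ✓ CMP  NZCV=1001
1: · MOVLE
2: ✓ ADDLS  r5←0xbd
3: · ADDVC
4: ✓ CMP  NZCV=0000
5: ✓ MOVVC  r2←0x68
6: ✓ ADDNE  r1←0xd9
7: ✓ MOVLS  r2←0x6f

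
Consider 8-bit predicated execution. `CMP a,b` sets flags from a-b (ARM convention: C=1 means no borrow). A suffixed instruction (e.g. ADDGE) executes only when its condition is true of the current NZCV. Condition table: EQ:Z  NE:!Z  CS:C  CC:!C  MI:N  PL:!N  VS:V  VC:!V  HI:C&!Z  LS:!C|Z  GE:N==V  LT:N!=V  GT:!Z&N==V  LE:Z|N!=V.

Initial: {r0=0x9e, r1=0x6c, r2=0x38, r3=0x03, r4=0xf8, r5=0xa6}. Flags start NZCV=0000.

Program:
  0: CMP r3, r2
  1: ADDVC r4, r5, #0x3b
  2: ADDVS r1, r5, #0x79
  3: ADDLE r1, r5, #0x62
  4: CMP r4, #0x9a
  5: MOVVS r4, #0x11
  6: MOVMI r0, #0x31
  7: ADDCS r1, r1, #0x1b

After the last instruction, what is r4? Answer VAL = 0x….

[0] flags=1000 → (cmp)
[1] flags=1000 VC?T → r4=0xe1
[2] flags=1000 VS?F → skip
[3] flags=1000 LE?T → r1=0x08
[4] flags=0010 → (cmp)
[5] flags=0010 VS?F → skip
[6] flags=0010 MI?F → skip
[7] flags=0010 CS?T → r1=0x23

VAL = 0xe1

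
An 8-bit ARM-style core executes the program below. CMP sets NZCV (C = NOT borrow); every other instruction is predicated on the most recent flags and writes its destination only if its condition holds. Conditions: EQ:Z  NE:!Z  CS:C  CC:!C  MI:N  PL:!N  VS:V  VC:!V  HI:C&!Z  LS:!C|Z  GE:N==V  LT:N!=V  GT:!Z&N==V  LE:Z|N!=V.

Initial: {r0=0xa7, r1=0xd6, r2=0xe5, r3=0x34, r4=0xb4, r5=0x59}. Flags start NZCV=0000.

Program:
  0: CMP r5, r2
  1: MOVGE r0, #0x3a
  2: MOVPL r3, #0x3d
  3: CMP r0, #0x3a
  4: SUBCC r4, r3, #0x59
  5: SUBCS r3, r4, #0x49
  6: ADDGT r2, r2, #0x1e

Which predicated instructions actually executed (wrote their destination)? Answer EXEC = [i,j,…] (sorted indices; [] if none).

EXEC = [1,2,5]

0: ✓ CMP  NZCV=0000
1: ✓ MOVGE  r0←0x3a
2: ✓ MOVPL  r3←0x3d
3: ✓ CMP  NZCV=0110
4: · SUBCC
5: ✓ SUBCS  r3←0x6b
6: · ADDGT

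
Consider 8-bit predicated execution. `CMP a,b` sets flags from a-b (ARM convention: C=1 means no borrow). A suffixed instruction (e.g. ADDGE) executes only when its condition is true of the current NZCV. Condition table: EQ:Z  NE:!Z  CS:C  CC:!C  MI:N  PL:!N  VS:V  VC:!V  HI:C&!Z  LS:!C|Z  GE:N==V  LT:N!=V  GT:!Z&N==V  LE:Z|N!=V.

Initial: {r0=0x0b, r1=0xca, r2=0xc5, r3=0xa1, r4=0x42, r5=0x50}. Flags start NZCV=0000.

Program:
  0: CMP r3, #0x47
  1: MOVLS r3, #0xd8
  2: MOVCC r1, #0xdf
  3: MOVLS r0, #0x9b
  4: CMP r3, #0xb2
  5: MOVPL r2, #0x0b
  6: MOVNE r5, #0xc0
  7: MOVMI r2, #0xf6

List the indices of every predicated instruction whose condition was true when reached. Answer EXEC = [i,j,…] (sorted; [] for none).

EXEC = [6,7]

[0] flags=0011 → (cmp)
[1] flags=0011 LS?F → skip
[2] flags=0011 CC?F → skip
[3] flags=0011 LS?F → skip
[4] flags=1000 → (cmp)
[5] flags=1000 PL?F → skip
[6] flags=1000 NE?T → r5=0xc0
[7] flags=1000 MI?T → r2=0xf6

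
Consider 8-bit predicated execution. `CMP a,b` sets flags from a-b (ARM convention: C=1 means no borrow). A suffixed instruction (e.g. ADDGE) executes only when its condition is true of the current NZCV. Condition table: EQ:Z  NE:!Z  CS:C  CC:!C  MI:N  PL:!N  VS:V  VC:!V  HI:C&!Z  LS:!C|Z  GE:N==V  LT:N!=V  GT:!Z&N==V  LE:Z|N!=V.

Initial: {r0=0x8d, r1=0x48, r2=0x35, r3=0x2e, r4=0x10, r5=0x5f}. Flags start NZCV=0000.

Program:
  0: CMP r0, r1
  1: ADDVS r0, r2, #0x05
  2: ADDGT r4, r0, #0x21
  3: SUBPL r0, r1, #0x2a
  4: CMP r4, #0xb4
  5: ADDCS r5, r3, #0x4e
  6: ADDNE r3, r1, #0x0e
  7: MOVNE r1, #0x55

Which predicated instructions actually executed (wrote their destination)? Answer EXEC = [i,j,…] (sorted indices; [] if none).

0: ✓ CMP  NZCV=0011
1: ✓ ADDVS  r0←0x3a
2: · ADDGT
3: ✓ SUBPL  r0←0x1e
4: ✓ CMP  NZCV=0000
5: · ADDCS
6: ✓ ADDNE  r3←0x56
7: ✓ MOVNE  r1←0x55

EXEC = [1,3,6,7]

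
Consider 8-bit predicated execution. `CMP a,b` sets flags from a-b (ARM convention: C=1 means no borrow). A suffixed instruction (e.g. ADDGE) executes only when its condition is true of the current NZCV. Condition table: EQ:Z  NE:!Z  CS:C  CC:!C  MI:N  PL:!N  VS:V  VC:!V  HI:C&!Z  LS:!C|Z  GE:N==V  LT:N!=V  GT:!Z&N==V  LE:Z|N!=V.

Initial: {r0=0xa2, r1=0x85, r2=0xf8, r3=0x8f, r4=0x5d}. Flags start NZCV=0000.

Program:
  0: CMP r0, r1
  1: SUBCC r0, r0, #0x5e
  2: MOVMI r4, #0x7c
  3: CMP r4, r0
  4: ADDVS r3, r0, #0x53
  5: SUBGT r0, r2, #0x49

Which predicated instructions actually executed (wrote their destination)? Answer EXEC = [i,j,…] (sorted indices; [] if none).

EXEC = [4,5]

[0] flags=0010 → (cmp)
[1] flags=0010 CC?F → skip
[2] flags=0010 MI?F → skip
[3] flags=1001 → (cmp)
[4] flags=1001 VS?T → r3=0xf5
[5] flags=1001 GT?T → r0=0xaf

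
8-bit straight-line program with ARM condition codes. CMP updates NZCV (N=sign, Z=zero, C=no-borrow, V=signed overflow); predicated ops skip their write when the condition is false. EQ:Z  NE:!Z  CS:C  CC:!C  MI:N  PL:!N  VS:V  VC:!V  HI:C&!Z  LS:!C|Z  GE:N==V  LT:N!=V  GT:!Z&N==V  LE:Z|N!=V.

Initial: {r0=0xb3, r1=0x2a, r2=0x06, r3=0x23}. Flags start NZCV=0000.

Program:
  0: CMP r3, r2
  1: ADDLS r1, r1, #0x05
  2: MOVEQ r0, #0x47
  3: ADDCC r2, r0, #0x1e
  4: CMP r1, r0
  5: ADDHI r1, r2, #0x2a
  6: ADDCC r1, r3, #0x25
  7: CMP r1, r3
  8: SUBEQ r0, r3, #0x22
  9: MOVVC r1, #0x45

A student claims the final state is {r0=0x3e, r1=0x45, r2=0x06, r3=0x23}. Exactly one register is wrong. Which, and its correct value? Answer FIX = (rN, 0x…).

FIX = (r0, 0xb3)

[0] flags=0010 → (cmp)
[1] flags=0010 LS?F → skip
[2] flags=0010 EQ?F → skip
[3] flags=0010 CC?F → skip
[4] flags=0000 → (cmp)
[5] flags=0000 HI?F → skip
[6] flags=0000 CC?T → r1=0x48
[7] flags=0010 → (cmp)
[8] flags=0010 EQ?F → skip
[9] flags=0010 VC?T → r1=0x45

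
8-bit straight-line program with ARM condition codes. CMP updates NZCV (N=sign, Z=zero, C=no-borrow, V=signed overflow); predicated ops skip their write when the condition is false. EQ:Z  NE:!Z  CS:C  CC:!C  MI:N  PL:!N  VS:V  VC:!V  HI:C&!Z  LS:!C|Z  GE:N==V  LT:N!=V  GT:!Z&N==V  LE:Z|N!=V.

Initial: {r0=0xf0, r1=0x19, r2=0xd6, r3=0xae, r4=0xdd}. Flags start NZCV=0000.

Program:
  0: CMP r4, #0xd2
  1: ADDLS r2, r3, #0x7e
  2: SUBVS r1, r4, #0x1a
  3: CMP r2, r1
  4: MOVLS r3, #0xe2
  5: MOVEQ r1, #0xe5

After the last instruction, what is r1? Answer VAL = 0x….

VAL = 0x19

0: ✓ CMP  NZCV=0010
1: · ADDLS
2: · SUBVS
3: ✓ CMP  NZCV=1010
4: · MOVLS
5: · MOVEQ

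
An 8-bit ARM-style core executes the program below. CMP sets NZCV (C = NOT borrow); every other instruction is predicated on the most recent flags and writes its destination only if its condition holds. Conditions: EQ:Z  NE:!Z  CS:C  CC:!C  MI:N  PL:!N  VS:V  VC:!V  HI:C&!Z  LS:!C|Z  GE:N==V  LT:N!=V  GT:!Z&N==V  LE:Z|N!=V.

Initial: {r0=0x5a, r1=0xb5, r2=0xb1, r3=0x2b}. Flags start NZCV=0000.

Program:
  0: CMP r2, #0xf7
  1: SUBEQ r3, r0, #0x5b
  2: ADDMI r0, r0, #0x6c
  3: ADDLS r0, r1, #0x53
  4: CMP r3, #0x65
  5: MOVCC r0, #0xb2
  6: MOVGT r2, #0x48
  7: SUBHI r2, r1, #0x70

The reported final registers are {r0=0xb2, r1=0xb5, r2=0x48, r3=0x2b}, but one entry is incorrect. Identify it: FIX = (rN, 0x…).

0: ✓ CMP  NZCV=1000
1: · SUBEQ
2: ✓ ADDMI  r0←0xc6
3: ✓ ADDLS  r0←0x08
4: ✓ CMP  NZCV=1000
5: ✓ MOVCC  r0←0xb2
6: · MOVGT
7: · SUBHI

FIX = (r2, 0xb1)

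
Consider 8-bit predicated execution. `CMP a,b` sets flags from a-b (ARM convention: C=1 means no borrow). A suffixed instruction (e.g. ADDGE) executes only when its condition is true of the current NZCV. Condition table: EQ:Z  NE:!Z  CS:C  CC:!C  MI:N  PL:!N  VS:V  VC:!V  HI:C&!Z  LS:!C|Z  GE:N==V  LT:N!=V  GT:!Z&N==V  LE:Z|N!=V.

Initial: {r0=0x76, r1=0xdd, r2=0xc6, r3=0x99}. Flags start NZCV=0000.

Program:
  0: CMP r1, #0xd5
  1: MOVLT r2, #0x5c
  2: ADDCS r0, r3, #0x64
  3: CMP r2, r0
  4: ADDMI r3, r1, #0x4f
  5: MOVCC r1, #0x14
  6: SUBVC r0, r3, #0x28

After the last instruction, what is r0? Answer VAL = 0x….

VAL = 0x04

0: ✓ CMP  NZCV=0010
1: · MOVLT
2: ✓ ADDCS  r0←0xfd
3: ✓ CMP  NZCV=1000
4: ✓ ADDMI  r3←0x2c
5: ✓ MOVCC  r1←0x14
6: ✓ SUBVC  r0←0x04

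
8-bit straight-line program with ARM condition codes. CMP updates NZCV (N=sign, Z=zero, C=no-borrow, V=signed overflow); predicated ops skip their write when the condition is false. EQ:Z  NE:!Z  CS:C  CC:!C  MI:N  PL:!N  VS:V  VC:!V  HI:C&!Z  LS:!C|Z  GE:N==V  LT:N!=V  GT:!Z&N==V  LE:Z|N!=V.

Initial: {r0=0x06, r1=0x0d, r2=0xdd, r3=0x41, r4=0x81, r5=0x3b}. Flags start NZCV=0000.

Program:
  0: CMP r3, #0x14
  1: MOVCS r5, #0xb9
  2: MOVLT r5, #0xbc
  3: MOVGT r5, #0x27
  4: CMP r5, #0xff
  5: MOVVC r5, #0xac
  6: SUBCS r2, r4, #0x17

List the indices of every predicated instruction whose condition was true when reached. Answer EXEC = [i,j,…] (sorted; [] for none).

[0] flags=0010 → (cmp)
[1] flags=0010 CS?T → r5=0xb9
[2] flags=0010 LT?F → skip
[3] flags=0010 GT?T → r5=0x27
[4] flags=0000 → (cmp)
[5] flags=0000 VC?T → r5=0xac
[6] flags=0000 CS?F → skip

EXEC = [1,3,5]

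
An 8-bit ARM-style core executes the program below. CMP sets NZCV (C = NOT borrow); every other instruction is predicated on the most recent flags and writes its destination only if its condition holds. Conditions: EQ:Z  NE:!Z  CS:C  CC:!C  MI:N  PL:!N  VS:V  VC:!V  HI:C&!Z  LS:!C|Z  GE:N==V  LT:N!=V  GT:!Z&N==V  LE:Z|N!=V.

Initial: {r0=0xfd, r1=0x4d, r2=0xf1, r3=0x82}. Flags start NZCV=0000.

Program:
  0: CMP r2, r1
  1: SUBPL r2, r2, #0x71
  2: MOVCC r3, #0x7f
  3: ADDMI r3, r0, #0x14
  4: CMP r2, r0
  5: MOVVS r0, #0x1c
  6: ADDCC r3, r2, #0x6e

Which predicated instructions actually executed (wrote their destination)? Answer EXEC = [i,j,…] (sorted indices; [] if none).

0: ✓ CMP  NZCV=1010
1: · SUBPL
2: · MOVCC
3: ✓ ADDMI  r3←0x11
4: ✓ CMP  NZCV=1000
5: · MOVVS
6: ✓ ADDCC  r3←0x5f

EXEC = [3,6]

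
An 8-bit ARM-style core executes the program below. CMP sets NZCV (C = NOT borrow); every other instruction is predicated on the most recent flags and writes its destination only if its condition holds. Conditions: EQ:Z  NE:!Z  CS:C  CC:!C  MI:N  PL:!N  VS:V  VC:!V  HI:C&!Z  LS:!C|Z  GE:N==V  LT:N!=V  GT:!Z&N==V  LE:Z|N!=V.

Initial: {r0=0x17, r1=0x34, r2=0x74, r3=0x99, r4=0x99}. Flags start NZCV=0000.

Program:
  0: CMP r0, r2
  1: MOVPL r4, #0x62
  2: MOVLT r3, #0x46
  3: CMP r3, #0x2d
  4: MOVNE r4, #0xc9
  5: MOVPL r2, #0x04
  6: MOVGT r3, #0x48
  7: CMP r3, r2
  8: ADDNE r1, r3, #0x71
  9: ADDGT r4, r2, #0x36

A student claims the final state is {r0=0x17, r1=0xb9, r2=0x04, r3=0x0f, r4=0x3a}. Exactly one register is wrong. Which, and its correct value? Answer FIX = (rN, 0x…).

FIX = (r3, 0x48)

0: ✓ CMP  NZCV=1000
1: · MOVPL
2: ✓ MOVLT  r3←0x46
3: ✓ CMP  NZCV=0010
4: ✓ MOVNE  r4←0xc9
5: ✓ MOVPL  r2←0x04
6: ✓ MOVGT  r3←0x48
7: ✓ CMP  NZCV=0010
8: ✓ ADDNE  r1←0xb9
9: ✓ ADDGT  r4←0x3a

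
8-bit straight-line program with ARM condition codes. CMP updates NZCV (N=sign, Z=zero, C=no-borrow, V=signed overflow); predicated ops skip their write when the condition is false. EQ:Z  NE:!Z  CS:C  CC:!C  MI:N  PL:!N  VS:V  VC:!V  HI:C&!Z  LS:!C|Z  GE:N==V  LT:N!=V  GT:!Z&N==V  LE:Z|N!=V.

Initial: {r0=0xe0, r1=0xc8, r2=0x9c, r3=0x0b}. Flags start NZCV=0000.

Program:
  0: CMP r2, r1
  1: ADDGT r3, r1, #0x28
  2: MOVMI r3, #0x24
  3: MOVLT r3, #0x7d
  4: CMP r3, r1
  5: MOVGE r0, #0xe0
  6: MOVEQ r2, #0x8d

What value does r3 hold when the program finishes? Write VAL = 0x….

0: ✓ CMP  NZCV=1000
1: · ADDGT
2: ✓ MOVMI  r3←0x24
3: ✓ MOVLT  r3←0x7d
4: ✓ CMP  NZCV=1001
5: ✓ MOVGE  r0←0xe0
6: · MOVEQ

VAL = 0x7d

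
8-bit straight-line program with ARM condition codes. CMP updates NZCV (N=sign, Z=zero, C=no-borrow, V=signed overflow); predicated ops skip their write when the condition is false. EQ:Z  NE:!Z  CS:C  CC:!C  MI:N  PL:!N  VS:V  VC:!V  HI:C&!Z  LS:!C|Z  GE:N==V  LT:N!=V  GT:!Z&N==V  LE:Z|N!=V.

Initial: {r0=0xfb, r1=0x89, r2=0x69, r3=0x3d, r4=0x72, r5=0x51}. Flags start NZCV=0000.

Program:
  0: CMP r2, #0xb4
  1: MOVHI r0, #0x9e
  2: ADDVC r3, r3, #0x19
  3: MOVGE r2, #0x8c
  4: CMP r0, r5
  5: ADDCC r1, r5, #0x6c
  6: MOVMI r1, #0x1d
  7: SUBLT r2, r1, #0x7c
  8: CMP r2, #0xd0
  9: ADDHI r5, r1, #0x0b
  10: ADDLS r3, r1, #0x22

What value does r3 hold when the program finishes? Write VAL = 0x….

[0] flags=1001 → (cmp)
[1] flags=1001 HI?F → skip
[2] flags=1001 VC?F → skip
[3] flags=1001 GE?T → r2=0x8c
[4] flags=1010 → (cmp)
[5] flags=1010 CC?F → skip
[6] flags=1010 MI?T → r1=0x1d
[7] flags=1010 LT?T → r2=0xa1
[8] flags=1000 → (cmp)
[9] flags=1000 HI?F → skip
[10] flags=1000 LS?T → r3=0x3f

VAL = 0x3f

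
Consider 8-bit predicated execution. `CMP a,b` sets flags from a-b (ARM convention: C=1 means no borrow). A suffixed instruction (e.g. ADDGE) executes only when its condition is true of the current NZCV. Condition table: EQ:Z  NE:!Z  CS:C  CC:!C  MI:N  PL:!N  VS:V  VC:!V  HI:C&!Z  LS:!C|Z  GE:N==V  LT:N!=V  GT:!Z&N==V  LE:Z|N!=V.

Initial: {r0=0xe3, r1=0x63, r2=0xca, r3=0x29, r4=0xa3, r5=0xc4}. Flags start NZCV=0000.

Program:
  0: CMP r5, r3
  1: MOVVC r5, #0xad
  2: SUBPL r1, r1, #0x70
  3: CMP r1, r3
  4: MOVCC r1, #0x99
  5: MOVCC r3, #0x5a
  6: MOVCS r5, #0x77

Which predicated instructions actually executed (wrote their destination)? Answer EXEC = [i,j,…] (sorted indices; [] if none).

0: ✓ CMP  NZCV=1010
1: ✓ MOVVC  r5←0xad
2: · SUBPL
3: ✓ CMP  NZCV=0010
4: · MOVCC
5: · MOVCC
6: ✓ MOVCS  r5←0x77

EXEC = [1,6]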